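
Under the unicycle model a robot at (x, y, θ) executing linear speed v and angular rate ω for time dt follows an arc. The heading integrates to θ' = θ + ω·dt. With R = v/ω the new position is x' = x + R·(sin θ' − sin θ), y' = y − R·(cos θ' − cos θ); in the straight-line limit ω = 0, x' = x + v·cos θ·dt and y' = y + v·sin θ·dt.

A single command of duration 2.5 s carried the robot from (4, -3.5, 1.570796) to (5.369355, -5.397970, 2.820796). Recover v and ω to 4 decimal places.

v = -1.0000, ω = 0.5000

Δθ = 2.820796 − 1.570796 = 1.250000
ω = Δθ/dt = 1.250000/2.5 = 0.5000
R = −Δy/(cos θ' − cos θ) = -2.0000
v = R·ω = -2.0000·0.5000 = -1.0000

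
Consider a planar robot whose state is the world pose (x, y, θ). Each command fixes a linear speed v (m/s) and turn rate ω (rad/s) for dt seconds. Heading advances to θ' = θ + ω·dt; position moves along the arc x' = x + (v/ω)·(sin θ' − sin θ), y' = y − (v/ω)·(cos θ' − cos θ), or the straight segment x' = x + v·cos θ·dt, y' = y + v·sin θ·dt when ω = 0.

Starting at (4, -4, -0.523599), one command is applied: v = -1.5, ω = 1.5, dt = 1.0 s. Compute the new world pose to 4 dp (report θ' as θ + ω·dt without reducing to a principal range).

(2.6715, -4.3060, 0.9764)

θ' = -0.5236 + 1.5·1.0 = 0.9764
R = v/ω = -1.5/1.5 = -1.0000
x' = 4 + -1.0000·(sin 0.9764 − sin -0.5236) = 2.6715
y' = -4 − -1.0000·(cos 0.9764 − cos -0.5236) = -4.3060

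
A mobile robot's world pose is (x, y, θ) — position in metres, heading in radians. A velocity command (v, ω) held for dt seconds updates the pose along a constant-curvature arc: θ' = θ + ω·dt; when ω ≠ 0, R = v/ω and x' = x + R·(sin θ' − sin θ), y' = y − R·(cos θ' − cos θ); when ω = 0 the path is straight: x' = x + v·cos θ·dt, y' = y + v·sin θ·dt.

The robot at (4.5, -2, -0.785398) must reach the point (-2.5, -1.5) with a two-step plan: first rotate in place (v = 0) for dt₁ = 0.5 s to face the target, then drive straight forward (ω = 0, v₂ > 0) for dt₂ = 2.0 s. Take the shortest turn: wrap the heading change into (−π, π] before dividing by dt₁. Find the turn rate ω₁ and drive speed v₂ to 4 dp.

ω₁ = -4.8550, v₂ = 3.5089

heading to target = atan2(-1.5−-2, -2.5−4.5) = 3.0703
Δθ = wrap(3.0703 − -0.7854) = -2.4275; ω₁ = Δθ/dt₁ = -4.8550
distance = √((-2.5−4.5)² + (-1.5−-2)²) = 7.0178; v₂ = distance/dt₂ = 3.5089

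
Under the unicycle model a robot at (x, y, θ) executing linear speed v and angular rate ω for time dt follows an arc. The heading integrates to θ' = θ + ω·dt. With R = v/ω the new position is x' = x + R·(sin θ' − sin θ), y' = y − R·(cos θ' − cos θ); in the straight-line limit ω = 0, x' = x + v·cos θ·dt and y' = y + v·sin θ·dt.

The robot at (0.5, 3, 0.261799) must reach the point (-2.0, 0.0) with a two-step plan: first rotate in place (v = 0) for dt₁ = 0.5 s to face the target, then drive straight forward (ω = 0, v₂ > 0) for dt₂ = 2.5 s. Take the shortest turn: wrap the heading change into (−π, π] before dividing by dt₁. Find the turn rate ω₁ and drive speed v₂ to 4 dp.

ω₁ = -5.0547, v₂ = 1.5620

heading to target = atan2(0−3, -2−0.5) = -2.2655
Δθ = wrap(-2.2655 − 0.2618) = -2.5273; ω₁ = Δθ/dt₁ = -5.0547
distance = √((-2−0.5)² + (0−3)²) = 3.9051; v₂ = distance/dt₂ = 1.5620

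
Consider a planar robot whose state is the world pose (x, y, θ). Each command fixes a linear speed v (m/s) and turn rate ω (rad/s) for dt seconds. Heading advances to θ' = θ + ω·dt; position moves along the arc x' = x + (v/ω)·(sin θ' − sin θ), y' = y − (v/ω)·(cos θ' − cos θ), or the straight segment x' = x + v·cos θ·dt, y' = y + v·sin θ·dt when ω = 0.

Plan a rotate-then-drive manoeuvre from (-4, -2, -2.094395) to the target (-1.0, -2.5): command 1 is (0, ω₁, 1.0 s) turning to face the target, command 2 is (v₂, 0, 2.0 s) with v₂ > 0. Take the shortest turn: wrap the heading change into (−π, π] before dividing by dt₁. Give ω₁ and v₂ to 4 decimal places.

ω₁ = 1.9292, v₂ = 1.5207

heading to target = atan2(-2.5−-2, -1−-4) = -0.1651
Δθ = wrap(-0.1651 − -2.0944) = 1.9292; ω₁ = Δθ/dt₁ = 1.9292
distance = √((-1−-4)² + (-2.5−-2)²) = 3.0414; v₂ = distance/dt₂ = 1.5207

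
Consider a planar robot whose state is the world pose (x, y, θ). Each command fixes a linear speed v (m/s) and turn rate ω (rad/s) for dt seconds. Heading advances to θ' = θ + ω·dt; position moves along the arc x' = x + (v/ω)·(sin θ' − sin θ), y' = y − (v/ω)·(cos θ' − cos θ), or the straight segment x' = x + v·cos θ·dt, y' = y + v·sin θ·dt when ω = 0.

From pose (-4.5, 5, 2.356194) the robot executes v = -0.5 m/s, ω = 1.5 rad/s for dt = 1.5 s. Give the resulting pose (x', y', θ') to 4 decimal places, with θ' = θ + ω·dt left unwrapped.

θ' = 2.3562 + 1.5·1.5 = 4.6062
R = v/ω = -0.5/1.5 = -0.3333
x' = -4.5 + -0.3333·(sin 4.6062 − sin 2.3562) = -3.9328
y' = 5 − -0.3333·(cos 4.6062 − cos 2.3562) = 5.2004

(-3.9328, 5.2004, 4.6062)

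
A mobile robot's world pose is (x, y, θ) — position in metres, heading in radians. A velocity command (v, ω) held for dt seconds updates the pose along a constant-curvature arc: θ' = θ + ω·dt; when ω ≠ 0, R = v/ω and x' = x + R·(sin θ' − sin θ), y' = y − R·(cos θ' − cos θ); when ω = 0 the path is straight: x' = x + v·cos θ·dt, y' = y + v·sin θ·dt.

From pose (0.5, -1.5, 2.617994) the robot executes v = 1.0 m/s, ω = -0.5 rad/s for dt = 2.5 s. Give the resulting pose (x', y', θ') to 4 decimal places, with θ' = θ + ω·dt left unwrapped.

θ' = 2.6180 + -0.5·2.5 = 1.3680
R = v/ω = 1.0/-0.5 = -2.0000
x' = 0.5 + -2.0000·(sin 1.3680 − sin 2.6180) = -0.4590
y' = -1.5 − -2.0000·(cos 1.3680 − cos 2.6180) = 0.6349

(-0.4590, 0.6349, 1.3680)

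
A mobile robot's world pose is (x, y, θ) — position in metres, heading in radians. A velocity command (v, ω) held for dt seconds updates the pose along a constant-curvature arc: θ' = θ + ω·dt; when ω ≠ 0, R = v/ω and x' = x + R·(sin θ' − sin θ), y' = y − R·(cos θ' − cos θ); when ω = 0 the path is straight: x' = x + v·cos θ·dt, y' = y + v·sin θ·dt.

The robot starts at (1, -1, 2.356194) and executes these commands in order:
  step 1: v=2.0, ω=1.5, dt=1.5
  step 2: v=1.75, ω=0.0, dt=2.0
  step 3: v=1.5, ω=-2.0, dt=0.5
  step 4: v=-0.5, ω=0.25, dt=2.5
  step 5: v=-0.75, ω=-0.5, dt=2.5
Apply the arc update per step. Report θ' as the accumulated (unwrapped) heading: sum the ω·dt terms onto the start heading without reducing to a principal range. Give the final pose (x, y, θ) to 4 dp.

step 1: θ'=4.6062 (R=1.3333) → pose (-1.2686, -1.8015, 4.6062)
step 2: θ'=4.6062 (straight) → pose (-1.6396, -5.2818, 4.6062)
step 3: θ'=3.6062 (R=-0.7500) → pose (-2.0493, -5.8728, 3.6062)
step 4: θ'=4.2312 (R=-2.0000) → pose (-1.1726, -5.0104, 4.2312)
step 5: θ'=2.9812 (R=1.5000) → pose (0.3966, -4.2240, 2.9812)

(0.3966, -4.2240, 2.9812)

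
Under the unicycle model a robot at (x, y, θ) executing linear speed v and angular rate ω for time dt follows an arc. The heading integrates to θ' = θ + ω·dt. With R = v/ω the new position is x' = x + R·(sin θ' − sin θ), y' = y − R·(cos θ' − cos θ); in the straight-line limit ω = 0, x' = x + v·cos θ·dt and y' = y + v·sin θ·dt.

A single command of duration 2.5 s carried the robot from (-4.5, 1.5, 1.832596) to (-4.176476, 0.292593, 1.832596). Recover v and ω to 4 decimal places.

Δθ = 1.832596 − 1.832596 = 0.000000
ω = Δθ/dt = 0.000000/2.5 = 0.0000
ω = 0 → v = (Δx·cos θ + Δy·sin θ)/dt = -0.5000

v = -0.5000, ω = 0.0000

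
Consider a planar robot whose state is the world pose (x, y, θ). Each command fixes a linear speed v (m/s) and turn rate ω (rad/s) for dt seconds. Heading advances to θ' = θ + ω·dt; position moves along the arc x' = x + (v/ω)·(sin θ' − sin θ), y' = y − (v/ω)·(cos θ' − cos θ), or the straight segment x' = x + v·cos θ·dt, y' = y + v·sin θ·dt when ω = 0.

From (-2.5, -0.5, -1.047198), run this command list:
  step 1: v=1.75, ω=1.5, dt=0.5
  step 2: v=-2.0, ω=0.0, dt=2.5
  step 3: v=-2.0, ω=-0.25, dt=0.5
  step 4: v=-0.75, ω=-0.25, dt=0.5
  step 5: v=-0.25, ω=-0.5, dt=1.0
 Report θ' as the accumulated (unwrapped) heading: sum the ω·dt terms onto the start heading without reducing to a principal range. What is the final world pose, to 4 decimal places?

step 1: θ'=-0.2972 (R=1.1667) → pose (-1.8313, -1.0322, -0.2972)
step 2: θ'=-0.2972 (straight) → pose (-6.6121, 0.4320, -0.2972)
step 3: θ'=-0.4222 (R=8.0000) → pose (-7.5475, 0.7838, -0.4222)
step 4: θ'=-0.5472 (R=3.0000) → pose (-7.8791, 0.9584, -0.5472)
step 5: θ'=-1.0472 (R=0.5000) → pose (-8.0519, 1.1354, -1.0472)

(-8.0519, 1.1354, -1.0472)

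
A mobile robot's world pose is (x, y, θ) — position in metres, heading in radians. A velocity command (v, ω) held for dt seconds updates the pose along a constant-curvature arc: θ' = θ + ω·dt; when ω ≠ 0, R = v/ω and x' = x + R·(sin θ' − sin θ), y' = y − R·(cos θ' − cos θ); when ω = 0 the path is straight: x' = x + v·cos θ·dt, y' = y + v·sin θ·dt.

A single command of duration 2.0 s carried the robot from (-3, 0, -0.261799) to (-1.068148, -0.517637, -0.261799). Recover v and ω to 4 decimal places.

Δθ = -0.261799 − -0.261799 = 0.000000
ω = Δθ/dt = 0.000000/2.0 = 0.0000
ω = 0 → v = (Δx·cos θ + Δy·sin θ)/dt = 1.0000

v = 1.0000, ω = 0.0000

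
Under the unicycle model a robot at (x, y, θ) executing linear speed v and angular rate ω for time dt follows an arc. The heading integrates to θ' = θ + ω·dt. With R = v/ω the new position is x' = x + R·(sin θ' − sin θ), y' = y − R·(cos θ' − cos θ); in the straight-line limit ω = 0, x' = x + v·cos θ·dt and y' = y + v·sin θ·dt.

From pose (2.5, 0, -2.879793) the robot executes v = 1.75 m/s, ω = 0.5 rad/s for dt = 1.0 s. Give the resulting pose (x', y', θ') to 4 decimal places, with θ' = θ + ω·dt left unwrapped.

(0.9901, -0.8482, -2.3798)

θ' = -2.8798 + 0.5·1.0 = -2.3798
R = v/ω = 1.75/0.5 = 3.5000
x' = 2.5 + 3.5000·(sin -2.3798 − sin -2.8798) = 0.9901
y' = 0 − 3.5000·(cos -2.3798 − cos -2.8798) = -0.8482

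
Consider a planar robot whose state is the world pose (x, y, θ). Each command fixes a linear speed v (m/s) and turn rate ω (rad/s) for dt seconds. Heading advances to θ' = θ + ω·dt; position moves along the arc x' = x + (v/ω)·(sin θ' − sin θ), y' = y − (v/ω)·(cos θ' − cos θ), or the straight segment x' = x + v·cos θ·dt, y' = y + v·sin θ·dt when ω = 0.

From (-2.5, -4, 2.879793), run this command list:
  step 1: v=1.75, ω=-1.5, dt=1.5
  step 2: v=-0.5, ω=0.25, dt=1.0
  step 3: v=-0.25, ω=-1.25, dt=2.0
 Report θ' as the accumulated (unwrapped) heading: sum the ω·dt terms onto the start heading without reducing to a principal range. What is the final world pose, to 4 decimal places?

step 1: θ'=0.6298 (R=-1.1667) → pose (-2.8852, -1.9302, 0.6298)
step 2: θ'=0.8798 (R=-2.0000) → pose (-3.2484, -2.2719, 0.8798)
step 3: θ'=-1.6202 (R=0.2000) → pose (-3.6023, -2.1346, -1.6202)

(-3.6023, -2.1346, -1.6202)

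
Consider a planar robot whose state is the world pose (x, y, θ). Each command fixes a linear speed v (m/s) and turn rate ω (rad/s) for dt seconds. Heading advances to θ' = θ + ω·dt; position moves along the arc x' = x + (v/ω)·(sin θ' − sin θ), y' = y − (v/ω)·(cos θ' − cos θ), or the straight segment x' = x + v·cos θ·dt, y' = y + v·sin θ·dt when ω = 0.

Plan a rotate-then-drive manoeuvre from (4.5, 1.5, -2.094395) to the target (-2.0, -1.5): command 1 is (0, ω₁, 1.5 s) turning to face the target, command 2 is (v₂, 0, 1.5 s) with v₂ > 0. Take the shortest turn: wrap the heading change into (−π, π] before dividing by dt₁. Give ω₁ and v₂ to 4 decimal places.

ω₁ = -0.4099, v₂ = 4.7726

heading to target = atan2(-1.5−1.5, -2−4.5) = -2.7092
Δθ = wrap(-2.7092 − -2.0944) = -0.6148; ω₁ = Δθ/dt₁ = -0.4099
distance = √((-2−4.5)² + (-1.5−1.5)²) = 7.1589; v₂ = distance/dt₂ = 4.7726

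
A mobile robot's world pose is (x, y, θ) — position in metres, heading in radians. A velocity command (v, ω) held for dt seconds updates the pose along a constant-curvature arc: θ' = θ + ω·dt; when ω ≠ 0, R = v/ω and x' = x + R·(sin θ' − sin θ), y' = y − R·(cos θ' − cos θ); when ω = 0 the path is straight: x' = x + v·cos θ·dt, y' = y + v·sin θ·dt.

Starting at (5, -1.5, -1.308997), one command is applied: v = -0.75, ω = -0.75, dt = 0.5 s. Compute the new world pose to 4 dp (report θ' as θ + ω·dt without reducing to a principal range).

(4.9723, -1.1282, -1.6840)

θ' = -1.3090 + -0.75·0.5 = -1.6840
R = v/ω = -0.75/-0.75 = 1.0000
x' = 5 + 1.0000·(sin -1.6840 − sin -1.3090) = 4.9723
y' = -1.5 − 1.0000·(cos -1.6840 − cos -1.3090) = -1.1282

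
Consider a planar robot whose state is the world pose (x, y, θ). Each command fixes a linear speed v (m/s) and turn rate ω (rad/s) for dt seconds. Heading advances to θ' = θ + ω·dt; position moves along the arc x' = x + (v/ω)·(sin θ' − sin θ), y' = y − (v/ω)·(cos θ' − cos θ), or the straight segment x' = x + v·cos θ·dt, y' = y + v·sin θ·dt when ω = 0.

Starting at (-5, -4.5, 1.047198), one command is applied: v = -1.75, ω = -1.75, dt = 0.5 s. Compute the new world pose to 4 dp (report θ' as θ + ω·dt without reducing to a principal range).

θ' = 1.0472 + -1.75·0.5 = 0.1722
R = v/ω = -1.75/-1.75 = 1.0000
x' = -5 + 1.0000·(sin 0.1722 − sin 1.0472) = -5.6947
y' = -4.5 − 1.0000·(cos 0.1722 − cos 1.0472) = -4.9852

(-5.6947, -4.9852, 0.1722)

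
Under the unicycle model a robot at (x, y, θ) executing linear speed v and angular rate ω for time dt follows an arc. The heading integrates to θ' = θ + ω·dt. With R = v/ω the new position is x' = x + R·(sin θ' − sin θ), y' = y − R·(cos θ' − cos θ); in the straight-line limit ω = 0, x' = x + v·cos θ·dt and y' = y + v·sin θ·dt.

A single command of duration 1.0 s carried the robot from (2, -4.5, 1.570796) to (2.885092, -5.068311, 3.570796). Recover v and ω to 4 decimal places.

Δθ = 3.570796 − 1.570796 = 2.000000
ω = Δθ/dt = 2.000000/1.0 = 2.0000
R = Δx/(sin θ' − sin θ) = -0.6250
v = R·ω = -0.6250·2.0000 = -1.2500

v = -1.2500, ω = 2.0000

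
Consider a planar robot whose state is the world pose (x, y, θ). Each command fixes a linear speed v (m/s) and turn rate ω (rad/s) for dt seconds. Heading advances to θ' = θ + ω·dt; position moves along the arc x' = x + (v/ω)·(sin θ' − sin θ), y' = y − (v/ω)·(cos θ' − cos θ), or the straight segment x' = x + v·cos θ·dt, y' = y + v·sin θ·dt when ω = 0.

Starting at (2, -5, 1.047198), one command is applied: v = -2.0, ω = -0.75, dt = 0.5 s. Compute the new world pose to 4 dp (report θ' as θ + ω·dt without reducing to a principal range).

θ' = 1.0472 + -0.75·0.5 = 0.6722
R = v/ω = -2.0/-0.75 = 2.6667
x' = 2 + 2.6667·(sin 0.6722 − sin 1.0472) = 1.3512
y' = -5 − 2.6667·(cos 0.6722 − cos 1.0472) = -5.7532

(1.3512, -5.7532, 0.6722)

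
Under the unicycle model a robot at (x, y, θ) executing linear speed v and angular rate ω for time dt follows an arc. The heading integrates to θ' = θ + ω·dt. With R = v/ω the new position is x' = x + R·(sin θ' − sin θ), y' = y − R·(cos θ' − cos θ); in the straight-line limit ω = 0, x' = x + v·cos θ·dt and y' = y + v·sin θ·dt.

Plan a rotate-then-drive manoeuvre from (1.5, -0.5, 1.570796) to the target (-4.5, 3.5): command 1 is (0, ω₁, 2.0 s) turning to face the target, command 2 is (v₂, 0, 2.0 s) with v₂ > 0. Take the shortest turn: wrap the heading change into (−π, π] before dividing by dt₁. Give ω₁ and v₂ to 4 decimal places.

heading to target = atan2(3.5−-0.5, -4.5−1.5) = 2.5536
Δθ = wrap(2.5536 − 1.5708) = 0.9828; ω₁ = Δθ/dt₁ = 0.4914
distance = √((-4.5−1.5)² + (3.5−-0.5)²) = 7.2111; v₂ = distance/dt₂ = 3.6056

ω₁ = 0.4914, v₂ = 3.6056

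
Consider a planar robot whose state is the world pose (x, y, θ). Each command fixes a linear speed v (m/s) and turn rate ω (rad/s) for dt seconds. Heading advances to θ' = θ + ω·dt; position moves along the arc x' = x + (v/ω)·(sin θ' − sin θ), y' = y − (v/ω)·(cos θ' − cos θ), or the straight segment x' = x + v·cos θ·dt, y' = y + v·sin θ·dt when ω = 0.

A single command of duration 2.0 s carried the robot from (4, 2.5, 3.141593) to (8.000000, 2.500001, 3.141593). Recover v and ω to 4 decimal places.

Δθ = 3.141593 − 3.141593 = 0.000000
ω = Δθ/dt = 0.000000/2.0 = 0.0000
ω = 0 → v = (Δx·cos θ + Δy·sin θ)/dt = -2.0000

v = -2.0000, ω = 0.0000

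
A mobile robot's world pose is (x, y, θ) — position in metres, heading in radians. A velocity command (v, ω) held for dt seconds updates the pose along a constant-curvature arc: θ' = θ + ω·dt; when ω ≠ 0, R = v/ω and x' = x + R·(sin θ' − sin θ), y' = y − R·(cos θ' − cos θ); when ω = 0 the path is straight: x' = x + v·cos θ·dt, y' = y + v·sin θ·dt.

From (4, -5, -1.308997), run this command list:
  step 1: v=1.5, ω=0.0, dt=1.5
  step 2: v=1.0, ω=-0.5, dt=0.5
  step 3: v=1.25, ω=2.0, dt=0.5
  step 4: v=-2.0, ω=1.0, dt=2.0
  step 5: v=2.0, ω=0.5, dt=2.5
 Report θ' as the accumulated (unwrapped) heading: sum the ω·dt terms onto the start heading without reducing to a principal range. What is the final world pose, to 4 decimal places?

step 1: θ'=-1.3090 (straight) → pose (4.5823, -7.1733, -1.3090)
step 2: θ'=-1.5590 (R=-2.0000) → pose (4.6504, -7.6674, -1.5590)
step 3: θ'=-0.5590 (R=0.6250) → pose (4.9438, -8.1899, -0.5590)
step 4: θ'=1.4410 (R=-2.0000) → pose (1.9000, -9.6266, 1.4410)
step 5: θ'=2.6910 (R=4.0000) → pose (-0.3244, -5.5081, 2.6910)

(-0.3244, -5.5081, 2.6910)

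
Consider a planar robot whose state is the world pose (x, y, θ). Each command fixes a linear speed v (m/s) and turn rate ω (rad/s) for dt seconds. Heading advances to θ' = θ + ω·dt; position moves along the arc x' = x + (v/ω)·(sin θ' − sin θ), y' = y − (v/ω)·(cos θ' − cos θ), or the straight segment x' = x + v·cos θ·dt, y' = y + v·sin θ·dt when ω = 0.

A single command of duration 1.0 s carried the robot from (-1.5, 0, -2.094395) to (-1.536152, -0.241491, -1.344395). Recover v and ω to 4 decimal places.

v = 0.2500, ω = 0.7500

Δθ = -1.344395 − -2.094395 = 0.750000
ω = Δθ/dt = 0.750000/1.0 = 0.7500
R = −Δy/(cos θ' − cos θ) = 0.3333
v = R·ω = 0.3333·0.7500 = 0.2500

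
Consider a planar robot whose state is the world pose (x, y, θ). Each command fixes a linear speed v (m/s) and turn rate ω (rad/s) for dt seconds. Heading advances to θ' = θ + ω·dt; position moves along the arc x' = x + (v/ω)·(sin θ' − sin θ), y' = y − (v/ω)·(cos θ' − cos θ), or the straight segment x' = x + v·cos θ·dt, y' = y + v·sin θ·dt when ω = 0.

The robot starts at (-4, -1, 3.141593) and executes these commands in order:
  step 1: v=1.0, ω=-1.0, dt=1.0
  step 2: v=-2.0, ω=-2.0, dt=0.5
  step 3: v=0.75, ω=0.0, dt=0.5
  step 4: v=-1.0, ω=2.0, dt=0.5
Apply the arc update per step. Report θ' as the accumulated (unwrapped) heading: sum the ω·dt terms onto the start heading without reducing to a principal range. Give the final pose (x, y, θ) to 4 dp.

(-4.5837, -1.6340, 2.1416)

step 1: θ'=2.1416 (R=-1.0000) → pose (-4.8415, -0.5403, 2.1416)
step 2: θ'=1.1416 (R=1.0000) → pose (-4.7736, -1.4968, 1.1416)
step 3: θ'=1.1416 (straight) → pose (-4.6176, -1.1558, 1.1416)
step 4: θ'=2.1416 (R=-0.5000) → pose (-4.5837, -1.6340, 2.1416)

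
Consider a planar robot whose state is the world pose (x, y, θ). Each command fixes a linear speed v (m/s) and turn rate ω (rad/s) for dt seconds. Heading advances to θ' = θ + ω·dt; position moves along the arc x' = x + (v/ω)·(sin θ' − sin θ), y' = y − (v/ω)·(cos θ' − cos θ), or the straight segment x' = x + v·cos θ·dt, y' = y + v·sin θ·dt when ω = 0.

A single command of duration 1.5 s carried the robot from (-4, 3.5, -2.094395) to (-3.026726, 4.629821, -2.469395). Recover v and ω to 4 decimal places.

v = -1.0000, ω = -0.2500

Δθ = -2.469395 − -2.094395 = -0.375000
ω = Δθ/dt = -0.375000/1.5 = -0.2500
R = −Δy/(cos θ' − cos θ) = 4.0000
v = R·ω = 4.0000·-0.2500 = -1.0000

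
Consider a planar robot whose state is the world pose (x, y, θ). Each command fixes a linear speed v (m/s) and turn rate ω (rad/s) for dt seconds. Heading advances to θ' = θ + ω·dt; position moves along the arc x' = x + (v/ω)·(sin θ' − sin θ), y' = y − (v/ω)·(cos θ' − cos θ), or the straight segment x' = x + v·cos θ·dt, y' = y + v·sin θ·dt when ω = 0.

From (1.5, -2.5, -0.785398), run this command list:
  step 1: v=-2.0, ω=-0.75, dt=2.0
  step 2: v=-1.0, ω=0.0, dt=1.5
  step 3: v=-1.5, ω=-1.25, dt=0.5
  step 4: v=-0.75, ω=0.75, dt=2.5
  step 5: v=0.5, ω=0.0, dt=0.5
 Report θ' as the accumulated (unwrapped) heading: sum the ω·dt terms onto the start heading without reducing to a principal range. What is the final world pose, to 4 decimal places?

step 1: θ'=-2.2854 (R=2.6667) → pose (1.3713, 1.1331, -2.2854)
step 2: θ'=-2.2854 (straight) → pose (2.3543, 2.2662, -2.2854)
step 3: θ'=-2.9104 (R=1.2000) → pose (2.9858, 2.6479, -2.9104)
step 4: θ'=-1.0354 (R=-1.0000) → pose (3.6167, 4.1314, -1.0354)
step 5: θ'=-1.0354 (straight) → pose (3.7442, 3.9164, -1.0354)

(3.7442, 3.9164, -1.0354)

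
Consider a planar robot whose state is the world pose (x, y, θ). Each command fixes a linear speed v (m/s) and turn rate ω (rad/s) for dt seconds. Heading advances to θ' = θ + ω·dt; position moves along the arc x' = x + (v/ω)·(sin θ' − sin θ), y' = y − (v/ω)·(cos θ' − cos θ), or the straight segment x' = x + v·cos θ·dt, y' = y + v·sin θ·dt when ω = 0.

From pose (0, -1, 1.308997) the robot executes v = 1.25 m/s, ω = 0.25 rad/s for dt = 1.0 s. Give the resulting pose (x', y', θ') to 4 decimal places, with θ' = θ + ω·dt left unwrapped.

θ' = 1.3090 + 0.25·1.0 = 1.5590
R = v/ω = 1.25/0.25 = 5.0000
x' = 0 + 5.0000·(sin 1.5590 − sin 1.3090) = 0.1700
y' = -1 − 5.0000·(cos 1.5590 − cos 1.3090) = 0.2351

(0.1700, 0.2351, 1.5590)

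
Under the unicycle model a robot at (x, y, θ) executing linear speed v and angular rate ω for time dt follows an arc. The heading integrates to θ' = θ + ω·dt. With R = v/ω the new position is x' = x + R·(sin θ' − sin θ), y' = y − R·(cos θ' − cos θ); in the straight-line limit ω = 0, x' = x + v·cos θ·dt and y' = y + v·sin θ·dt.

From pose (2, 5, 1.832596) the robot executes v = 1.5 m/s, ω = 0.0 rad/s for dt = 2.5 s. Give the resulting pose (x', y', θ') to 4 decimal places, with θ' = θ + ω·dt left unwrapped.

θ' = 1.8326 + 0.0·2.5 = 1.8326
ω = 0 → straight: x' = 2 + 1.5·cos(1.8326)·2.5 = 1.0294
y' = 5 + 1.5·sin(1.8326)·2.5 = 8.6222

(1.0294, 8.6222, 1.8326)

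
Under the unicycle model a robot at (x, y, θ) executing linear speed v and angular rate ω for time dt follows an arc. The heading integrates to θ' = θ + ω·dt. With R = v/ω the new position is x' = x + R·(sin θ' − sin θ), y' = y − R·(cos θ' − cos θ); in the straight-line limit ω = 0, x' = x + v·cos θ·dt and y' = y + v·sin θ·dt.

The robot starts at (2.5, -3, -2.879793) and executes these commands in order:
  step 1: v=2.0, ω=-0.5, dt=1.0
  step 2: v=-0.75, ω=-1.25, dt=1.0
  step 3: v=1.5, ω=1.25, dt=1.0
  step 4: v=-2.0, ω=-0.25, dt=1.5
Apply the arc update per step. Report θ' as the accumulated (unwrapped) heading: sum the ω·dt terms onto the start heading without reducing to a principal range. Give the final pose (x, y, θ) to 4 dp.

step 1: θ'=-3.3798 (R=-4.0000) → pose (0.5209, -3.0234, -3.3798)
step 2: θ'=-4.6298 (R=0.6000) → pose (0.9773, -3.5569, -4.6298)
step 3: θ'=-3.3798 (R=1.2000) → pose (0.0645, -2.4898, -3.3798)
step 4: θ'=-3.7548 (R=8.0000) → pose (2.7808, -3.7214, -3.7548)

(2.7808, -3.7214, -3.7548)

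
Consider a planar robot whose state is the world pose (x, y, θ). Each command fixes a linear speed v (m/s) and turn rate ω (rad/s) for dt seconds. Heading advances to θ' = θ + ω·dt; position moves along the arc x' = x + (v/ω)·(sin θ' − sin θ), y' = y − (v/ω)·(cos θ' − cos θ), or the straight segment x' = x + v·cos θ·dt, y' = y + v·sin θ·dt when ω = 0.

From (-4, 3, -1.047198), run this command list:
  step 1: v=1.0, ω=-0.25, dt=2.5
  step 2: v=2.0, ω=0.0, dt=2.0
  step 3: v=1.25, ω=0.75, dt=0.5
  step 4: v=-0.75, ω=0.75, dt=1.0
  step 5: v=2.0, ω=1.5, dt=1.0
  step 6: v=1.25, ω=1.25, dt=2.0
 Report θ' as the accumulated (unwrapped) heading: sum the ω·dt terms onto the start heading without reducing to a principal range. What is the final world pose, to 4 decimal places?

step 1: θ'=-1.6722 (R=-4.0000) → pose (-3.4846, 0.5951, -1.6722)
step 2: θ'=-1.6722 (straight) → pose (-3.8896, -3.3844, -1.6722)
step 3: θ'=-1.2972 (R=1.6667) → pose (-3.8361, -4.0034, -1.2972)
step 4: θ'=-0.5472 (R=-1.0000) → pose (-4.2786, -3.4196, -0.5472)
step 5: θ'=0.9528 (R=1.3333) → pose (-2.4982, -3.0535, 0.9528)
step 6: θ'=3.4528 (R=1.0000) → pose (-3.6194, -1.5221, 3.4528)

(-3.6194, -1.5221, 3.4528)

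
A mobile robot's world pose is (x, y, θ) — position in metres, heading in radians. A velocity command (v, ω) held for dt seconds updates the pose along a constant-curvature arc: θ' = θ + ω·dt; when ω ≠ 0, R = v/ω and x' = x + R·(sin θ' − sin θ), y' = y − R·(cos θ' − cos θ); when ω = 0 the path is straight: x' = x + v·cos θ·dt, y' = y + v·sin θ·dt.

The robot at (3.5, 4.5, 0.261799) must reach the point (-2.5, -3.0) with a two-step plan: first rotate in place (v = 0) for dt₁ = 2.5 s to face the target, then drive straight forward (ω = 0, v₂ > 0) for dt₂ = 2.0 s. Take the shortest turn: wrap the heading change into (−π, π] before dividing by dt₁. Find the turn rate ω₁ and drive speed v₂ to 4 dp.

ω₁ = -1.0029, v₂ = 4.8023

heading to target = atan2(-3−4.5, -2.5−3.5) = -2.2455
Δθ = wrap(-2.2455 − 0.2618) = -2.5073; ω₁ = Δθ/dt₁ = -1.0029
distance = √((-2.5−3.5)² + (-3−4.5)²) = 9.6047; v₂ = distance/dt₂ = 4.8023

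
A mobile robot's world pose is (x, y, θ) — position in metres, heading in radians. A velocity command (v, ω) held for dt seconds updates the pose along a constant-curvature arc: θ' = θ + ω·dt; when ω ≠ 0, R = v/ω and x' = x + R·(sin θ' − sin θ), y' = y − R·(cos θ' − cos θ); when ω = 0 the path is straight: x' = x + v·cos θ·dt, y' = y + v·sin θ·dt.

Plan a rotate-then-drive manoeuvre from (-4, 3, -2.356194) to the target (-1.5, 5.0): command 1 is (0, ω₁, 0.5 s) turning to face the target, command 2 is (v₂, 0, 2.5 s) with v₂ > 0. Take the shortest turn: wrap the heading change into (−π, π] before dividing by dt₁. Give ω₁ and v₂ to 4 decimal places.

heading to target = atan2(5−3, -1.5−-4) = 0.6747
Δθ = wrap(0.6747 − -2.3562) = 3.0309; ω₁ = Δθ/dt₁ = 6.0619
distance = √((-1.5−-4)² + (5−3)²) = 3.2016; v₂ = distance/dt₂ = 1.2806

ω₁ = 6.0619, v₂ = 1.2806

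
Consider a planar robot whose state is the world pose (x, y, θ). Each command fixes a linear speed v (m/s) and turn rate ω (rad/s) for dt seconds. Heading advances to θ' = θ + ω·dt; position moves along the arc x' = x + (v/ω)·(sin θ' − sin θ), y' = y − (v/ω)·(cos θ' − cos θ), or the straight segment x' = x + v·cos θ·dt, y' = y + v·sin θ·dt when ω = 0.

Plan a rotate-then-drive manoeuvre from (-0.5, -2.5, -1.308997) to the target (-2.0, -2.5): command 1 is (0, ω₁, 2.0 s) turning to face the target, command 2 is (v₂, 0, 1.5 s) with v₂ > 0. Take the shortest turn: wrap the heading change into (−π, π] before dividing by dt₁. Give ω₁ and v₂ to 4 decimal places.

ω₁ = -0.9163, v₂ = 1.0000

heading to target = atan2(-2.5−-2.5, -2−-0.5) = 3.1416
Δθ = wrap(3.1416 − -1.3090) = -1.8326; ω₁ = Δθ/dt₁ = -0.9163
distance = √((-2−-0.5)² + (-2.5−-2.5)²) = 1.5000; v₂ = distance/dt₂ = 1.0000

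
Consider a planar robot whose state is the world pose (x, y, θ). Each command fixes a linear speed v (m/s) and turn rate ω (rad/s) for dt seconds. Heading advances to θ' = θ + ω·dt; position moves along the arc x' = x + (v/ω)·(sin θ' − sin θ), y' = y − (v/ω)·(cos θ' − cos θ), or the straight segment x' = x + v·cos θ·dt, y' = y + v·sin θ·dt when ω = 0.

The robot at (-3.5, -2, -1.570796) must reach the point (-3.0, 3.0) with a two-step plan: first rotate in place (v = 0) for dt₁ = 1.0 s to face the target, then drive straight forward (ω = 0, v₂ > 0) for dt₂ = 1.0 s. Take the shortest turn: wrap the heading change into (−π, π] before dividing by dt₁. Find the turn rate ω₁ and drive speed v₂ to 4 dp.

ω₁ = 3.0419, v₂ = 5.0249

heading to target = atan2(3−-2, -3−-3.5) = 1.4711
Δθ = wrap(1.4711 − -1.5708) = 3.0419; ω₁ = Δθ/dt₁ = 3.0419
distance = √((-3−-3.5)² + (3−-2)²) = 5.0249; v₂ = distance/dt₂ = 5.0249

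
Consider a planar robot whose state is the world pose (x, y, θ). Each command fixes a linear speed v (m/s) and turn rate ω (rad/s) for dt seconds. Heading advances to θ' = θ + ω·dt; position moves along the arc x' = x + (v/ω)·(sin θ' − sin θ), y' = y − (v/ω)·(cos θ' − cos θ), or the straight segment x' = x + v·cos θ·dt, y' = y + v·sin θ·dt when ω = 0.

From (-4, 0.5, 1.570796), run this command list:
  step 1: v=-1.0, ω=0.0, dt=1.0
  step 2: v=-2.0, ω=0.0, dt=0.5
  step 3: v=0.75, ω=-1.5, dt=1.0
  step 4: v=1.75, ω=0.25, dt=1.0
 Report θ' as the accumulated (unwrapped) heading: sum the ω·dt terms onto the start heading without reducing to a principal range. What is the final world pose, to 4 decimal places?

(-1.8233, -0.6617, 0.3208)

step 1: θ'=1.5708 (straight) → pose (-4.0000, -0.5000, 1.5708)
step 2: θ'=1.5708 (straight) → pose (-4.0000, -1.5000, 1.5708)
step 3: θ'=0.0708 (R=-0.5000) → pose (-3.5354, -1.0013, 0.0708)
step 4: θ'=0.3208 (R=7.0000) → pose (-1.8233, -0.6617, 0.3208)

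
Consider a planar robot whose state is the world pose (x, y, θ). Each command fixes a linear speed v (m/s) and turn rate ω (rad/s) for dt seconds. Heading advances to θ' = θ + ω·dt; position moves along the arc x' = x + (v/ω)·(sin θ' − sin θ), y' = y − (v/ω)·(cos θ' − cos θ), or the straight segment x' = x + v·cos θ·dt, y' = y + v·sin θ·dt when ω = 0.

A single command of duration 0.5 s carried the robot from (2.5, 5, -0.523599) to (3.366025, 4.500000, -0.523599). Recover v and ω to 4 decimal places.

Δθ = -0.523599 − -0.523599 = 0.000000
ω = Δθ/dt = 0.000000/0.5 = 0.0000
ω = 0 → v = (Δx·cos θ + Δy·sin θ)/dt = 2.0000

v = 2.0000, ω = 0.0000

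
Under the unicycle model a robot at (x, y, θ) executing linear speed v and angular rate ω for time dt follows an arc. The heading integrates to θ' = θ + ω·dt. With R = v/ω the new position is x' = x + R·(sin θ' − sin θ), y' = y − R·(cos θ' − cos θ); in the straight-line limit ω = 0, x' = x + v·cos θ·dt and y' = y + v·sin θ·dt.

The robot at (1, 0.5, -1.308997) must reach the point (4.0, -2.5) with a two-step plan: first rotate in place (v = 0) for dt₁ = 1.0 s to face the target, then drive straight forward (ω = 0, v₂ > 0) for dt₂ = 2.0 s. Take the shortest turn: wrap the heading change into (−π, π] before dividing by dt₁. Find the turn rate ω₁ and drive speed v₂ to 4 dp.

heading to target = atan2(-2.5−0.5, 4−1) = -0.7854
Δθ = wrap(-0.7854 − -1.3090) = 0.5236; ω₁ = Δθ/dt₁ = 0.5236
distance = √((4−1)² + (-2.5−0.5)²) = 4.2426; v₂ = distance/dt₂ = 2.1213

ω₁ = 0.5236, v₂ = 2.1213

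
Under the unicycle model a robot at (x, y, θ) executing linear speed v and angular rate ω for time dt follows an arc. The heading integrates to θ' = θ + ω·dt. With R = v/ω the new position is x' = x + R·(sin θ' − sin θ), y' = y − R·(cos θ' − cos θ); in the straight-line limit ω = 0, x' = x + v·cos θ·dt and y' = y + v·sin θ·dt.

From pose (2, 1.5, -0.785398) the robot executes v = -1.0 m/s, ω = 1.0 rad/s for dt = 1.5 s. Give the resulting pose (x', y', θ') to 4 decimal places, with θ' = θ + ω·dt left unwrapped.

(0.6376, 1.5482, 0.7146)

θ' = -0.7854 + 1.0·1.5 = 0.7146
R = v/ω = -1.0/1.0 = -1.0000
x' = 2 + -1.0000·(sin 0.7146 − sin -0.7854) = 0.6376
y' = 1.5 − -1.0000·(cos 0.7146 − cos -0.7854) = 1.5482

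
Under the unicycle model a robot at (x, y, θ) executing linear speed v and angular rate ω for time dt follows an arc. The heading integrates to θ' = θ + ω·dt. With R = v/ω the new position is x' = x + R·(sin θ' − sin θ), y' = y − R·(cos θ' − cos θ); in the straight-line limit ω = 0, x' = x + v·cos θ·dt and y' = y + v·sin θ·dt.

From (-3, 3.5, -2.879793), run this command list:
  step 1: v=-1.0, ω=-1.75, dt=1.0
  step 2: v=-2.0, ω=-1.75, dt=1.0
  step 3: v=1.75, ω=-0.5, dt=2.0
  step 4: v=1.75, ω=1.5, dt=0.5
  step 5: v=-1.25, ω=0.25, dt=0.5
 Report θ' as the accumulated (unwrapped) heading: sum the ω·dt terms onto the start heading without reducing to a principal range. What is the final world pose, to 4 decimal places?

(-0.7135, -0.5116, -6.5048)

step 1: θ'=-4.6298 (R=0.5714) → pose (-2.2826, 2.9952, -4.6298)
step 2: θ'=-6.3798 (R=1.1429) → pose (-3.5318, 1.7634, -6.3798)
step 3: θ'=-7.3798 (R=-3.5000) → pose (-0.7556, -0.1222, -7.3798)
step 4: θ'=-6.6298 (R=1.1667) → pose (-0.1140, -0.6867, -6.6298)
step 5: θ'=-6.5048 (R=-5.0000) → pose (-0.7135, -0.5116, -6.5048)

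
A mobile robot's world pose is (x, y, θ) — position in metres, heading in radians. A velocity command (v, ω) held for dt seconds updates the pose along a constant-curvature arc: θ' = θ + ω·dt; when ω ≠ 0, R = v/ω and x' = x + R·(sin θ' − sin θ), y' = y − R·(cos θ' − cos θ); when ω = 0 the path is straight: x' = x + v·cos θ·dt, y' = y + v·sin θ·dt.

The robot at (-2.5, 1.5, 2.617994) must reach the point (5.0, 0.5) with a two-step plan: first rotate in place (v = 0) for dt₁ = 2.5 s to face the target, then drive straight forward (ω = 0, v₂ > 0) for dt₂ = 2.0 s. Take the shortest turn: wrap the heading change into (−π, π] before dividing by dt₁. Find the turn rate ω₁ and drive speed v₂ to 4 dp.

heading to target = atan2(0.5−1.5, 5−-2.5) = -0.1326
Δθ = wrap(-0.1326 − 2.6180) = -2.7505; ω₁ = Δθ/dt₁ = -1.1002
distance = √((5−-2.5)² + (0.5−1.5)²) = 7.5664; v₂ = distance/dt₂ = 3.7832

ω₁ = -1.1002, v₂ = 3.7832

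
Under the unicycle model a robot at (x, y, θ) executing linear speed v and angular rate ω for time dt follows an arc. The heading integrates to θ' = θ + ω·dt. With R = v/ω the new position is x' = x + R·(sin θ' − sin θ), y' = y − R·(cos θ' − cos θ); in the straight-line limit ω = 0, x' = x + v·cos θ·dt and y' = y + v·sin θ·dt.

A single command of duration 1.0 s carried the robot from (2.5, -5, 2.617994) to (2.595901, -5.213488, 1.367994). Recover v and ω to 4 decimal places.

Δθ = 1.367994 − 2.617994 = -1.250000
ω = Δθ/dt = -1.250000/1.0 = -1.2500
R = −Δy/(cos θ' − cos θ) = 0.2000
v = R·ω = 0.2000·-1.2500 = -0.2500

v = -0.2500, ω = -1.2500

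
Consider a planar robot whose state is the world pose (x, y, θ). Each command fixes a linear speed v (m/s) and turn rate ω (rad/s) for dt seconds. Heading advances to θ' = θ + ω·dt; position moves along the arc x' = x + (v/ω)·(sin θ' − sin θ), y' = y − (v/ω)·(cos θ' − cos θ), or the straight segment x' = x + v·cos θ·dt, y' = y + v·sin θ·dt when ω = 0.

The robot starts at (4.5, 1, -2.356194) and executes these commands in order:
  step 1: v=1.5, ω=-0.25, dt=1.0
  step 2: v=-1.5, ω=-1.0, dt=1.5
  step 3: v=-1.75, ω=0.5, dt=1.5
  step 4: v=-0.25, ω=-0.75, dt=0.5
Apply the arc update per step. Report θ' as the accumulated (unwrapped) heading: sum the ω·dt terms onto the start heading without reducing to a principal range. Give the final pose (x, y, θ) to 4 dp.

step 1: θ'=-2.6062 (R=-6.0000) → pose (3.3185, 0.0822, -2.6062)
step 2: θ'=-4.1062 (R=1.5000) → pose (5.3165, -0.3532, -4.1062)
step 3: θ'=-3.3562 (R=-3.5000) → pose (7.4475, -1.7788, -3.3562)
step 4: θ'=-3.7312 (R=0.3333) → pose (7.5619, -1.8275, -3.7312)

(7.5619, -1.8275, -3.7312)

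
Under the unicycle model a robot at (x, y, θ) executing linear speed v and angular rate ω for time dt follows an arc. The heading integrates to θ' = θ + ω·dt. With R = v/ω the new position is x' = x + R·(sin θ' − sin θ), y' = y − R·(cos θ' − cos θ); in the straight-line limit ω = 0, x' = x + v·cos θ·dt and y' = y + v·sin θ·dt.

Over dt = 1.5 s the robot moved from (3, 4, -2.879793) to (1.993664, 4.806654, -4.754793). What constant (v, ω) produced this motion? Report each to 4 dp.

Δθ = -4.754793 − -2.879793 = -1.875000
ω = Δθ/dt = -1.875000/1.5 = -1.2500
R = Δx/(sin θ' − sin θ) = -0.8000
v = R·ω = -0.8000·-1.2500 = 1.0000

v = 1.0000, ω = -1.2500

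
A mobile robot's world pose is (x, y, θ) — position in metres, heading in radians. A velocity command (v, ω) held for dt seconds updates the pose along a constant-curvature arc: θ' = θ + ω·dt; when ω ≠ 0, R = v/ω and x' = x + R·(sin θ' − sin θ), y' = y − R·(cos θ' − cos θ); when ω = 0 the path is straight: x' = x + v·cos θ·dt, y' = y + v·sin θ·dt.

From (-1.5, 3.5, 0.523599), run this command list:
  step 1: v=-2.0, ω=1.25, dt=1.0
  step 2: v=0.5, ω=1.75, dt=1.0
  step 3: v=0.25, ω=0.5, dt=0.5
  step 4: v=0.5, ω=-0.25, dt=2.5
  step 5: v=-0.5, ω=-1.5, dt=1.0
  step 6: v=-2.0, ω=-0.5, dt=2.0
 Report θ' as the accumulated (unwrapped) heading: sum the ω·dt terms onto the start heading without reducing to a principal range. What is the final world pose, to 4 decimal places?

step 1: θ'=1.7736 (R=-1.6000) → pose (-2.2672, 1.7921, 1.7736)
step 2: θ'=3.5236 (R=0.2857) → pose (-2.6536, 1.9997, 3.5236)
step 3: θ'=3.7736 (R=0.5000) → pose (-2.7626, 1.9391, 3.7736)
step 4: θ'=3.1486 (R=-2.0000) → pose (-3.9301, 1.5529, 3.1486)
step 5: θ'=1.6486 (R=0.3333) → pose (-3.5954, 1.2454, 1.6486)
step 6: θ'=0.6486 (R=4.0000) → pose (-5.1670, -2.2532, 0.6486)

(-5.1670, -2.2532, 0.6486)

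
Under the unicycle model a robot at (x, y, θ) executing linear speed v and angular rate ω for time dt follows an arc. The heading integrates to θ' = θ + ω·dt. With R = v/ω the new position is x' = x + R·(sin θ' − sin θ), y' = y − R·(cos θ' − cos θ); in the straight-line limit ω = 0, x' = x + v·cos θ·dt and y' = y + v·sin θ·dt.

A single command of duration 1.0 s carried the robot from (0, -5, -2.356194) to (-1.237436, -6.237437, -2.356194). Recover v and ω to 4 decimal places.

Δθ = -2.356194 − -2.356194 = 0.000000
ω = Δθ/dt = 0.000000/1.0 = 0.0000
ω = 0 → v = (Δx·cos θ + Δy·sin θ)/dt = 1.7500

v = 1.7500, ω = 0.0000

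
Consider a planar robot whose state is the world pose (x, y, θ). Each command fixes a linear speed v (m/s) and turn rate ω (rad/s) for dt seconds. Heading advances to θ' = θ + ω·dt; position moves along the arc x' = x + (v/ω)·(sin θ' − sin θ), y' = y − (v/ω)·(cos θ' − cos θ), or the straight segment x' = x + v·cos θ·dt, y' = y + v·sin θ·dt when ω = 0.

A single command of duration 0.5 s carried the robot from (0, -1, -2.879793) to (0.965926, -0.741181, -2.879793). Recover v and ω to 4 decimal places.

v = -2.0000, ω = 0.0000

Δθ = -2.879793 − -2.879793 = 0.000000
ω = Δθ/dt = 0.000000/0.5 = 0.0000
ω = 0 → v = (Δx·cos θ + Δy·sin θ)/dt = -2.0000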